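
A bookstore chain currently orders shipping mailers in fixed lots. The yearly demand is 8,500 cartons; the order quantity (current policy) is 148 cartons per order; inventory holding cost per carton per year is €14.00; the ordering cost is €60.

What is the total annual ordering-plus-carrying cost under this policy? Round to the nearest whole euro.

Annual ordering cost = (D/Q)·S = (8,500/148) × 60 = €3,445.95
Annual holding cost  = (Q/2)·H = (148/2) × 14 = €1,036.00
Total = €3,445.95 + €1,036.00 = €4,481.95

€4,482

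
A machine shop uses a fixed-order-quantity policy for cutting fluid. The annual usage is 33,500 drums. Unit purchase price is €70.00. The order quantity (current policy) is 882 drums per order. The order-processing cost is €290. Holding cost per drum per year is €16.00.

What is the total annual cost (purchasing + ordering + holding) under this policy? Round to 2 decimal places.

€2,363,070.74

Orders/yr = 33,500/882 = 37.982; ordering cost = 37.982 × €290 = €11,014.74
Average inventory = 882/2 = 441; holding cost = 441 × €16 = €7,056.00
Purchase cost = D·C = 33,500 × 70 = €2,345,000.00
Total = €11,014.74 + €7,056.00 + €2,345,000.00 = €2,363,070.74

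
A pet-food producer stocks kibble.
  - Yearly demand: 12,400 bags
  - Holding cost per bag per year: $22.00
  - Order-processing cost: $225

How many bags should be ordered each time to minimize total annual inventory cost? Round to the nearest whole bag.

504 bags

Optimal lot size Q* = (2 × 12,400 × $225 / $22)^½ ≈ 503.62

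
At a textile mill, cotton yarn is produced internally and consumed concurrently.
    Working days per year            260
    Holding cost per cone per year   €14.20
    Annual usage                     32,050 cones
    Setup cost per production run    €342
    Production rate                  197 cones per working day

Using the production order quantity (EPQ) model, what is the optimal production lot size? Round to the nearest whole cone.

2,031 cones

Daily demand d = 32,050/260 = 123.269; p = 197; 1 − d/p = 0.37427
EPQ = √(2DS / (H(1 − d/p)))
    = √(2 × 32,050 × 342 / (14.2 × 0.37427)) ≈ 2,030.98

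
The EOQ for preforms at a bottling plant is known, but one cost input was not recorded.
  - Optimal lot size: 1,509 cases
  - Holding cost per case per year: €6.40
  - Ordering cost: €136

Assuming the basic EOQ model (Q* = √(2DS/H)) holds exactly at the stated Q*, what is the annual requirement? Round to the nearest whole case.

53,578 cases per year

Since Q* = (2DS/H)^½, squaring gives Q*²·H = 2DS.
D = Q²H / (2S) = 1,509² × 6.4 / (2 × 136) = 53,578.38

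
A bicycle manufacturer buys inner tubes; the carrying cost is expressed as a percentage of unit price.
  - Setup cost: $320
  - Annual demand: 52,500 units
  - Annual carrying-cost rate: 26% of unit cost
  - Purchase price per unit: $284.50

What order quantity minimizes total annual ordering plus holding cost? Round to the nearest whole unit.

674 units

H = i·C = 0.26 × $284.5 = $73.9700 per unit-year
2DS/H = 2·52,500·320/73.97 = 454,238.20
EOQ = √454,238.20 ≈ 673.97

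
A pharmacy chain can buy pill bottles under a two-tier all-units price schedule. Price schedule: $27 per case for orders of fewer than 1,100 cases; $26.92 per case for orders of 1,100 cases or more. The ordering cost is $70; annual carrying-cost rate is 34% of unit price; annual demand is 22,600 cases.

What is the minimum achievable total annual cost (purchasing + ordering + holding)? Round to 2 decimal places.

H₁ = 34%×$27 = $9.1800;  H₂ = 34%×$26.92 = $9.1528
EOQ₁ = √(2×22,600×70/9.1800) = 587.08  (< 1,100, feasible at tier 1)
EOQ₂ = √(2×22,600×70/9.1528) = 587.95  (< 1,100 → use Q = 1,100 at tier-2 price)
TC(tier 1 (EOQ₁), Q≈587.1) = $615,589.39
TC(tier 2, Q≈1,100.0) = $614,864.22
Minimum at tier 2: $614,864.22

$614,864.22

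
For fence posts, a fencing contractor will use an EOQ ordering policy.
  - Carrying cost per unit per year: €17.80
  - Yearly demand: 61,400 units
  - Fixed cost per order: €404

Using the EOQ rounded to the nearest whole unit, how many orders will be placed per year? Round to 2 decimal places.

Q* = √(2·D·S / H) = √(2·61,400·404 / 17.8) = √2,787,146.1 ≈ 1,669.47 → Q = 1,669
N = D/Q = 61,400/1,669 ≈ 36.788 orders/yr

36.79 orders per year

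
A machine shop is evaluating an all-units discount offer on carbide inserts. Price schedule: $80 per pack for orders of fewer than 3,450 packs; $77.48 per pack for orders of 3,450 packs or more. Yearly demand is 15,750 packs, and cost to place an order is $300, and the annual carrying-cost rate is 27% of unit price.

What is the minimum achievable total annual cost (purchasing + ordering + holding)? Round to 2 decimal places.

H₁ = 27%×$80 = $21.6000;  H₂ = 27%×$77.48 = $20.9196
EOQ₁ = √(2×15,750×300/21.6000) = 661.44  (< 3,450, feasible at tier 1)
EOQ₂ = √(2×15,750×300/20.9196) = 672.11  (< 3,450 → use Q = 3,450 at tier-2 price)
TC(tier 1 (EOQ₁), Q≈661.4) = $1,274,287.06
TC(tier 2, Q≈3,450.0) = $1,257,765.88
Minimum at tier 2: $1,257,765.88

$1,257,765.88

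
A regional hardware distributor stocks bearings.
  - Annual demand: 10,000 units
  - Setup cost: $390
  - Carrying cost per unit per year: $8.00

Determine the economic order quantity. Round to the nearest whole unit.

Optimal lot size Q* = (2 × 10,000 × $390 / $8)^½ ≈ 987.42

987 units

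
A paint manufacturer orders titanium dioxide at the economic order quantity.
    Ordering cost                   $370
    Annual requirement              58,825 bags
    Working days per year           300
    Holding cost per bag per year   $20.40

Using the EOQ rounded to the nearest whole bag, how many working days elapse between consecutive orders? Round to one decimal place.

7.5 days

2DS/H = 2·58,825·370/20.4 = 2,133,848.04
EOQ = √2,133,848.04 ≈ 1,460.77 → Q = 1,461 bags
Cycle time = (working days × Q)/D = (300 × 1,461) / 58,825 = 7.451 days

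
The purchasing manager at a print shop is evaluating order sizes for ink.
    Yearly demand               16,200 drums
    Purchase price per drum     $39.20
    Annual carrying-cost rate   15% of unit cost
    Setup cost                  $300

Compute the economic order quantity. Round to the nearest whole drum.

1,286 drums

H = i·C = 0.15 × $39.2 = $5.8800 per drum-year
EOQ = √(2DS/H) = √(2 × 16,200 × 300 / 5.88)
    = √(1,653,061.22) ≈ 1,285.71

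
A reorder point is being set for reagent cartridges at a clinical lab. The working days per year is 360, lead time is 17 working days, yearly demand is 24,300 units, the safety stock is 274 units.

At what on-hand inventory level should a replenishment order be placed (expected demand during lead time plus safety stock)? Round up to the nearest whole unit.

Daily demand d = 24,300 / 360 = 67.500 units/day
Demand during lead time = 67.500 × 17 = 1,147.50
Reorder point = 1,147.50 + 274 = 1,421.50 → round up

1,422 units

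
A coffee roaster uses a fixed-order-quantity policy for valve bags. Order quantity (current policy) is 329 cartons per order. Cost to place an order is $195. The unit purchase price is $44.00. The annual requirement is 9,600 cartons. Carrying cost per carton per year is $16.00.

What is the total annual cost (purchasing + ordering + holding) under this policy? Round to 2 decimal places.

Ordering: D/Q × S = 9,600/329 × $195 = $5,689.97
Holding:  Q/2 × H = 329/2 × $16 = $2,632.00
Purchase cost = D·C = 9,600 × 44 = $422,400.00
Total = $5,689.97 + $2,632.00 + $422,400.00 = $430,721.97

$430,721.97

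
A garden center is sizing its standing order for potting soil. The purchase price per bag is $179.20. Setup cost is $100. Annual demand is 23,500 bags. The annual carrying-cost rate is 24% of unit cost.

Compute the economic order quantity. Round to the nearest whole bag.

Carrying cost H = $179.2 × 24% = $43.0080/bag/yr
EOQ = √(2DS/H) = √(2 × 23,500 × 100 / 43.008)
    = √(109,281.99) ≈ 330.58

331 bags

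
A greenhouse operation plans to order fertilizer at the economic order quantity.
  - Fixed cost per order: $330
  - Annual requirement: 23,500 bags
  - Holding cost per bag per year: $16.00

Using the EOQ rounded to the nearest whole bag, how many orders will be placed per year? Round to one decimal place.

23.9 orders per year

2DS/H = 2·23,500·330/16 = 969,375.00
EOQ = √969,375.00 ≈ 984.57 → Q = 985
N = D/Q = 23,500/985 ≈ 23.858 orders/yr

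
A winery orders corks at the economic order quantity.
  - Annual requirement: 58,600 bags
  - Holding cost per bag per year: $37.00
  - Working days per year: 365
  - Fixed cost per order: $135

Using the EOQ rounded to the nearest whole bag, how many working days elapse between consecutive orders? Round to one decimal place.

4.1 days

EOQ = √(2DS/H) = √(2 × 58,600 × 135 / 37)
    = √(427,621.62) ≈ 653.93 → Q = 654 bags
Days between orders = 365 / (D/Q) = 365 / 89.602 ≈ 4.074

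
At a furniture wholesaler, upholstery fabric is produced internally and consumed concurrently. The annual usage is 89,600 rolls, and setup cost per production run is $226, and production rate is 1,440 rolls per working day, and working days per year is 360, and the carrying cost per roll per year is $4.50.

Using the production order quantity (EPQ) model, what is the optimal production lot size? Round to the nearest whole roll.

3,299 rolls

d = 89,600/360 = 248.8889 rolls/day;  effective holding cost H(1 − d/p) = 4.5·(1 − 248.8889/1440) = 3.72222
Q* = √(2DS / H_eff) = √(2·89,600·226 / 3.72222) ≈ 3,298.54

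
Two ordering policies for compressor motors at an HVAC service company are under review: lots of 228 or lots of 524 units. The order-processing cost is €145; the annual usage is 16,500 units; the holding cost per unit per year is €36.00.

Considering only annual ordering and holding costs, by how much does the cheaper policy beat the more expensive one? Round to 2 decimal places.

Annual cost at Q: ordering D·S/Q plus holding Q·H/2.
TC(228) = (16,500/228)×145 + (228/2)×36 = €14,597.42
TC(524) = (16,500/524)×145 + (524/2)×36 = €13,997.84
|ΔTC| = |€14,597.42 − €13,997.84| = €599.58

€599.58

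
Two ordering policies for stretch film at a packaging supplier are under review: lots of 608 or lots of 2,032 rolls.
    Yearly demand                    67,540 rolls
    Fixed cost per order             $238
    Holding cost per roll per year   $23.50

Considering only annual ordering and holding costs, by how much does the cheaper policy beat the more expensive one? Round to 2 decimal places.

TC(Q) = (D/Q)S + (Q/2)H
TC(608) = (67,540/608)×238 + (608/2)×23.5 = $33,582.36
TC(2,032) = (67,540/2,032)×238 + (2,032/2)×23.5 = $31,786.69
Lots of 2,032 are cheaper by $1,795.67.

$1,795.67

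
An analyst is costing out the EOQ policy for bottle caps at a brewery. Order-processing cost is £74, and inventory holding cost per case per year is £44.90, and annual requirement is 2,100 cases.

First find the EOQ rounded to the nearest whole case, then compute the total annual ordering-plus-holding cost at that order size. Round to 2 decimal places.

2DS/H = 2·2,100·74/44.9 = 6,922.05
EOQ = √6,922.05 ≈ 83.20 → Q = 83 cases
Annual ordering cost = (D/Q)·S = (2,100/83) × 74 = £1,872.29
Annual holding cost  = (Q/2)·H = (83/2) × 44.9 = £1,863.35
Total = £1,872.29 + £1,863.35 = £3,735.64

£3,735.64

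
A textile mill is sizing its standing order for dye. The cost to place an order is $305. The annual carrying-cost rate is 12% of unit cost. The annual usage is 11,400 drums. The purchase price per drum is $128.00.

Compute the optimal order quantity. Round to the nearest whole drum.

673 drums

H = i·C = 0.12 × $128 = $15.3600 per drum-year
2DS/H = 2·11,400·305/15.36 = 452,734.38
EOQ = √452,734.38 ≈ 672.86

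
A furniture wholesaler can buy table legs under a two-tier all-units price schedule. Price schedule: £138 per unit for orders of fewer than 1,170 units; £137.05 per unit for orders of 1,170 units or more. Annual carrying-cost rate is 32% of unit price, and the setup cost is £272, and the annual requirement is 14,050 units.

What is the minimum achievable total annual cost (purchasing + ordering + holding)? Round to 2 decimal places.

H₁ = 32%×£138 = £44.1600;  H₂ = 32%×£137.05 = £43.8560
EOQ₁ = √(2×14,050×272/44.1600) = 416.03  (< 1,170, feasible at tier 1)
EOQ₂ = √(2×14,050×272/43.8560) = 417.47  (< 1,170 → use Q = 1,170 at tier-2 price)
TC(tier 1 (EOQ₁), Q≈416.0) = £1,957,271.82
TC(tier 2, Q≈1,170.0) = £1,954,474.58
Minimum at tier 2: £1,954,474.58

£1,954,474.58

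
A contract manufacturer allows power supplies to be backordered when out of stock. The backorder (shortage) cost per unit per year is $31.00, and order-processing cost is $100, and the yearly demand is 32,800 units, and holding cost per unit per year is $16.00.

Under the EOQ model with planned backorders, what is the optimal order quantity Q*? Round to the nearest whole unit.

788 units

Basic EOQ = √(2·32,800·100/16) = 640.312
Backorder adjustment √((H+b)/b) = √((16+31)/31) = 1.2313
Q* = 640.312 × 1.2313 ≈ 788.42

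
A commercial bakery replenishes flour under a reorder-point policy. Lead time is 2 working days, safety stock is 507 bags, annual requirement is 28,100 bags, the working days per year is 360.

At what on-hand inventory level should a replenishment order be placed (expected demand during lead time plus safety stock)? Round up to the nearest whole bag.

664 bags

Daily demand d = 28,100 / 360 = 78.056 bags/day
Demand during lead time = 78.056 × 2 = 156.11
Reorder point = 156.11 + 507 = 663.11 → round up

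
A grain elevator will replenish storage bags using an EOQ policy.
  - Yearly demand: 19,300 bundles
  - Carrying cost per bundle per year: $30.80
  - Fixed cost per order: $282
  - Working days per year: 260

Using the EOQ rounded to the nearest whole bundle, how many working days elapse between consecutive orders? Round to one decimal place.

8.0 days

2DS/H = 2·19,300·282/30.8 = 353,415.58
EOQ = √353,415.58 ≈ 594.49 → Q = 594 bundles
Days between orders = 260 / (D/Q) = 260 / 32.492 ≈ 8.002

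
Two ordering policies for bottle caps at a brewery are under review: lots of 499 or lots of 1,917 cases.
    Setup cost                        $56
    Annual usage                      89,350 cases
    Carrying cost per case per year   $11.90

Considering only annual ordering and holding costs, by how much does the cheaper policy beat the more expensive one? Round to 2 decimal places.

$1,019.97

Annual cost at Q: ordering D·S/Q plus holding Q·H/2.
TC(499) = (89,350/499)×56 + (499/2)×11.9 = $12,996.30
TC(1,917) = (89,350/1,917)×56 + (1,917/2)×11.9 = $14,016.27
Cheaper: Q = 499.  Difference = $1,019.97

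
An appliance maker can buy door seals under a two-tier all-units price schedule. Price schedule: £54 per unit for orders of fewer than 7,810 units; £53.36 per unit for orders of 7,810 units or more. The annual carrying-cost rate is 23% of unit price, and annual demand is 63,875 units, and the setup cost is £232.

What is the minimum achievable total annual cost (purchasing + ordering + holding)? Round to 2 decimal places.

£3,458,192.72

H₁ = 23%×£54 = £12.4200;  H₂ = 23%×£53.36 = £12.2728
EOQ₁ = √(2×63,875×232/12.4200) = 1,544.77  (< 7,810, feasible at tier 1)
EOQ₂ = √(2×63,875×232/12.2728) = 1,554.01  (< 7,810 → use Q = 7,810 at tier-2 price)
TC(tier 1 (EOQ₁), Q≈1,544.8) = £3,468,436.04
TC(tier 2, Q≈7,810.0) = £3,458,192.72
Minimum at tier 2: £3,458,192.72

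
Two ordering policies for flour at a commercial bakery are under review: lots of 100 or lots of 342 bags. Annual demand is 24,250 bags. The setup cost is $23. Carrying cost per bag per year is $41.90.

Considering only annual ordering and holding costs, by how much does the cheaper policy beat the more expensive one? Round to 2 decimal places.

$1,123.25

TC(Q) = (D/Q)S + (Q/2)H
TC(100) = (24,250/100)×23 + (100/2)×41.9 = $7,672.50
TC(342) = (24,250/342)×23 + (342/2)×41.9 = $8,795.75
Lots of 100 are cheaper by $1,123.25.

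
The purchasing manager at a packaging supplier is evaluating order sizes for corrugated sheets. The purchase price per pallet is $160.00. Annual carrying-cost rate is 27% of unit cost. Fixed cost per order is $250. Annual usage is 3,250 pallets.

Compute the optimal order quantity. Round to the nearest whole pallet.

H = i·C = 0.27 × $160 = $43.2000 per pallet-year
Optimal lot size Q* = (2 × 3,250 × $250 / $43.2)^½ ≈ 193.95

194 pallets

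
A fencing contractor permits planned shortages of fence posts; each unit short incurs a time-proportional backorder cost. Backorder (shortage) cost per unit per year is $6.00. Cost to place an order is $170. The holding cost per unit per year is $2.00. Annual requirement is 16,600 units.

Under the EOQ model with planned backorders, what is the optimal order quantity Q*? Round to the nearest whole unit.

1,940 units

Basic EOQ = √(2·16,600·170/2) = 1,679.881
Backorder adjustment √((H+b)/b) = √((2+6)/6) = 1.1547
Q* = 1,679.881 × 1.1547 ≈ 1,939.76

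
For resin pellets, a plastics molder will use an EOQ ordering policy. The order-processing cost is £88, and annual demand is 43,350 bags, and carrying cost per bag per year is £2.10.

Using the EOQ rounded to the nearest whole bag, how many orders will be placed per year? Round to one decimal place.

22.7 orders per year

Q* = √(2·D·S / H) = √(2·43,350·88 / 2.1) = √3,633,142.9 ≈ 1,906.08 → Q = 1,906
Orders per year = D/Q = 43,350 / 1,906 = 22.744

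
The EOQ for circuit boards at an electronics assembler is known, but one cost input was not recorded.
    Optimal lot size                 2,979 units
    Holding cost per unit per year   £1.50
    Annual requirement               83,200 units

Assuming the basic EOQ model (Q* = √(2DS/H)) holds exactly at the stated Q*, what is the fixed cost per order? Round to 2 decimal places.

Since Q* = (2DS/H)^½, squaring gives Q*²·H = 2DS.
S = Q²H / (2D) = 2,979² × 1.5 / (2 × 83,200) = 79.9980

£80.00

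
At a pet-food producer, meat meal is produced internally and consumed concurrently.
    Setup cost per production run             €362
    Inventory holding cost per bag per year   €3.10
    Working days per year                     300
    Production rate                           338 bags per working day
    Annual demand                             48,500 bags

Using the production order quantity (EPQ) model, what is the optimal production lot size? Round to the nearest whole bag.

Daily demand d = 48,500/300 = 161.667; p = 338; 1 − d/p = 0.52170
EPQ = √(2DS / (H(1 − d/p)))
    = √(2 × 48,500 × 362 / (3.1 × 0.52170)) ≈ 4,659.62

4,660 bags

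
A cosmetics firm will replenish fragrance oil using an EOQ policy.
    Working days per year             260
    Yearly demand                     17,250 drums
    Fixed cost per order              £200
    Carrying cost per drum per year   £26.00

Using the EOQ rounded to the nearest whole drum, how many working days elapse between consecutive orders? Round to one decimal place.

Optimal lot size Q* = (2 × 17,250 × £200 / £26)^½ ≈ 515.15 → Q = 515 drums
T = Q/D × 260 days = 515/17,250 × 260 = 7.762 days

7.8 days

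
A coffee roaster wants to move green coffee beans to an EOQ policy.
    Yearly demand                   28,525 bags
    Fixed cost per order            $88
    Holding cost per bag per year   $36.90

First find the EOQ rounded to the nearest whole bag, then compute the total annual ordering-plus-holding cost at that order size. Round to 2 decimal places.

2DS/H = 2·28,525·88/36.9 = 136,054.20
EOQ = √136,054.20 ≈ 368.86 → Q = 369 bags
Orders/yr = 28,525/369 = 77.304; ordering cost = 77.304 × $88 = $6,802.71
Average inventory = 369/2 = 184.5; holding cost = 184.5 × $36.9 = $6,808.05
Total = $6,802.71 + $6,808.05 = $13,610.76

$13,610.76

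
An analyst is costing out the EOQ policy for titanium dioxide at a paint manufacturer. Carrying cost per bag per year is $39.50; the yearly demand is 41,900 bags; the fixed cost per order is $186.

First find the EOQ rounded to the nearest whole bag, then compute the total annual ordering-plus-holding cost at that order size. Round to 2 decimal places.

$24,812.87

Q* = √(2·D·S / H) = √(2·41,900·186 / 39.5) = √394,602.5 ≈ 628.17 → Q = 628 bags
Ordering: D/Q × S = 41,900/628 × $186 = $12,409.87
Holding:  Q/2 × H = 628/2 × $39.5 = $12,403.00
Total = $12,409.87 + $12,403.00 = $24,812.87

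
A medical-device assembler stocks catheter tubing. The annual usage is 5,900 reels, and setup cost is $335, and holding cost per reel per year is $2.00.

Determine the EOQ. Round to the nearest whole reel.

EOQ = √(2DS/H) = √(2 × 5,900 × 335 / 2)
    = √(1,976,500.00) ≈ 1,405.88

1,406 reels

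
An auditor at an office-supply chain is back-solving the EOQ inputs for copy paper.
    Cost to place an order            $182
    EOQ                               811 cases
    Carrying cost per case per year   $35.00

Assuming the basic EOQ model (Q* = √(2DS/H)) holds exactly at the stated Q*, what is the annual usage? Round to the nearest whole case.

63,242 cases per year

EOQ relation: Q² = 2DS/H, so rearrange for the unknown.
D = Q²H / (2S) = 811² × 35 / (2 × 182) = 63,242.40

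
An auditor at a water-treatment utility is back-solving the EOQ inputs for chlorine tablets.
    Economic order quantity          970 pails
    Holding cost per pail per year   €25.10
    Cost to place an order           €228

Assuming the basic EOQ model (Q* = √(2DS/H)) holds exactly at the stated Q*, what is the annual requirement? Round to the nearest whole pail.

From Q* = √(2DS/H) ⇒ Q*² = 2DS/H.
D = Q²H / (2S) = 970² × 25.1 / (2 × 228) = 51,790.77

51,791 pails per year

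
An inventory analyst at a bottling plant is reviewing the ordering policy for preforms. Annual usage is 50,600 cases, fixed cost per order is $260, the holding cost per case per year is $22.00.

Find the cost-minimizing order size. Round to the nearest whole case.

1,094 cases

Q* = √(2·D·S / H) = √(2·50,600·260 / 22) = √1,196,000.0 ≈ 1,093.62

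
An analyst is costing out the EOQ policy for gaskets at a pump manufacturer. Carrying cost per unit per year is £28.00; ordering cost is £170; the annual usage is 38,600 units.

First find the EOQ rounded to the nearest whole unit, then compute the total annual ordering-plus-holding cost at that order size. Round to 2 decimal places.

Optimal lot size Q* = (2 × 38,600 × £170 / £28)^½ ≈ 684.63 → Q = 685 units
Orders/yr = 38,600/685 = 56.350; ordering cost = 56.350 × £170 = £9,579.56
Average inventory = 685/2 = 342.5; holding cost = 342.5 × £28 = £9,590.00
Total = £9,579.56 + £9,590.00 = £19,169.56

£19,169.56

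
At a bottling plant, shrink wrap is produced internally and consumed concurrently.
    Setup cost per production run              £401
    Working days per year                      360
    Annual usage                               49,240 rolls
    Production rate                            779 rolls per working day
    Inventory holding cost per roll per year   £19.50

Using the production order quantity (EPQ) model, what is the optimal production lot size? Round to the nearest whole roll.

1,567 rolls

Daily demand d = 49,240/360 = 136.778; p = 779; 1 − d/p = 0.82442
EPQ = √(2DS / (H(1 − d/p)))
    = √(2 × 49,240 × 401 / (19.5 × 0.82442)) ≈ 1,567.31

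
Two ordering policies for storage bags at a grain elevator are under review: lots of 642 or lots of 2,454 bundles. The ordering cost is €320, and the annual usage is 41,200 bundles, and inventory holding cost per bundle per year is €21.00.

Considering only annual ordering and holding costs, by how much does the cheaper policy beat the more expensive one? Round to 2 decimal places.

€3,862.63

TC(Q) = (D/Q)S + (Q/2)H
TC(642) = (41,200/642)×320 + (642/2)×21 = €27,276.83
TC(2,454) = (41,200/2,454)×320 + (2,454/2)×21 = €31,139.45
|ΔTC| = |€27,276.83 − €31,139.45| = €3,862.63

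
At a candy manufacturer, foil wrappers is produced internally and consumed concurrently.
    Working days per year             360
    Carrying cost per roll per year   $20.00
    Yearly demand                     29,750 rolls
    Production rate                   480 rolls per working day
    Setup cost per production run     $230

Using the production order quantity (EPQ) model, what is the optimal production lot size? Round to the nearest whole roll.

Daily demand d = 29,750/360 = 82.639; p = 480; 1 − d/p = 0.82784
EPQ = √(2DS / (H(1 − d/p)))
    = √(2 × 29,750 × 230 / (20 × 0.82784)) ≈ 909.15

909 rolls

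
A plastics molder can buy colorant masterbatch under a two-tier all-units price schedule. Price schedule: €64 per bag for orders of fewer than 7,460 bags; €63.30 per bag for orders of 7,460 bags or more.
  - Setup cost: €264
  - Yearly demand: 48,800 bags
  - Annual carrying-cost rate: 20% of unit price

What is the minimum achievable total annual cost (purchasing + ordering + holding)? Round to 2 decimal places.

€3,137,988.77

H₁ = 20%×€64 = €12.8000;  H₂ = 20%×€63.30 = €12.6600
EOQ₁ = √(2×48,800×264/12.8000) = 1,418.80  (< 7,460, feasible at tier 1)
EOQ₂ = √(2×48,800×264/12.6600) = 1,426.63  (< 7,460 → use Q = 7,460 at tier-2 price)
TC(tier 1 (EOQ₁), Q≈1,418.8) = €3,141,360.67
TC(tier 2, Q≈7,460.0) = €3,137,988.77
Minimum at tier 2: €3,137,988.77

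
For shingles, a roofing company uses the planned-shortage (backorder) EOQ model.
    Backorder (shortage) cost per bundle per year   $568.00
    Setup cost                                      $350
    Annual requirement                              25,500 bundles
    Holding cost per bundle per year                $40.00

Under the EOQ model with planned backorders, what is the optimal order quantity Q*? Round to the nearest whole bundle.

Q* = √(2DS/H) · √((H + b)/b)
   = √(2 × 25,500 × 350 / 40) · √((40 + 568) / 568)
   = 668.019 × 1.0346 ≈ 691.14

691 bundles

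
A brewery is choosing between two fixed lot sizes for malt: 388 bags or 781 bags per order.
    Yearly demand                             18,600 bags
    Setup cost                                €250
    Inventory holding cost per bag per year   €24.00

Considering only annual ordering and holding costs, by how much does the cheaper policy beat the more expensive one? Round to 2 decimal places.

Annual cost at Q: ordering D·S/Q plus holding Q·H/2.
TC(388) = (18,600/388)×250 + (388/2)×24 = €16,640.54
TC(781) = (18,600/781)×250 + (781/2)×24 = €15,325.91
Cheaper: Q = 781.  Difference = €1,314.63

€1,314.63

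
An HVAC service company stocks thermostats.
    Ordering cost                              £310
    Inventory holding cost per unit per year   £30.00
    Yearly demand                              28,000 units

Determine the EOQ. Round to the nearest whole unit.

2DS/H = 2·28,000·310/30 = 578,666.67
EOQ = √578,666.67 ≈ 760.70

761 units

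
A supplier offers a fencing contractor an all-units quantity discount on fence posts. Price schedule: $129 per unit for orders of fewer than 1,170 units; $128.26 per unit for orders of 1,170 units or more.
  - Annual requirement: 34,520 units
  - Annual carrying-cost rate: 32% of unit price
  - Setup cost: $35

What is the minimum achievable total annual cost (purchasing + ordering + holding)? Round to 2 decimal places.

$4,452,578.12

H₁ = 32%×$129 = $41.2800;  H₂ = 32%×$128.26 = $41.0432
EOQ₁ = √(2×34,520×35/41.2800) = 241.94  (< 1,170, feasible at tier 1)
EOQ₂ = √(2×34,520×35/41.0432) = 242.64  (< 1,170 → use Q = 1,170 at tier-2 price)
TC(tier 1 (EOQ₁), Q≈241.9) = $4,463,067.44
TC(tier 2, Q≈1,170.0) = $4,452,578.12
Minimum at tier 2: $4,452,578.12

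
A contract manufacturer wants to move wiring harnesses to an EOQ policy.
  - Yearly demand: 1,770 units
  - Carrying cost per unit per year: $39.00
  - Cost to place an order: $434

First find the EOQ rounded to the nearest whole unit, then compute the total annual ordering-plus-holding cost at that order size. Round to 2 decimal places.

$7,740.70

Optimal lot size Q* = (2 × 1,770 × $434 / $39)^½ ≈ 198.48 → Q = 198 units
Annual ordering cost = (D/Q)·S = (1,770/198) × 434 = $3,879.70
Annual holding cost  = (Q/2)·H = (198/2) × 39 = $3,861.00
Total = $3,879.70 + $3,861.00 = $7,740.70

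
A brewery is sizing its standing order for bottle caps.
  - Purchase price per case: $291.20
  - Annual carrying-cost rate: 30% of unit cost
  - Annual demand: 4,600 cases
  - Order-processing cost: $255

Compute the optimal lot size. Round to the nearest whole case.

164 cases

Holding cost per case per year: H = 30% × $291.2 = $87.3600
2DS/H = 2·4,600·255/87.36 = 26,854.40
EOQ = √26,854.40 ≈ 163.87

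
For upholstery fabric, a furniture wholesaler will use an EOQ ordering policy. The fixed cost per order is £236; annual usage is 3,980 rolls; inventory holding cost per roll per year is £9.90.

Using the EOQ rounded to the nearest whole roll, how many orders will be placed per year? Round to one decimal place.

9.1 orders per year

Optimal lot size Q* = (2 × 3,980 × £236 / £9.9)^½ ≈ 435.61 → Q = 436
Orders per year = D/Q = 3,980 / 436 = 9.128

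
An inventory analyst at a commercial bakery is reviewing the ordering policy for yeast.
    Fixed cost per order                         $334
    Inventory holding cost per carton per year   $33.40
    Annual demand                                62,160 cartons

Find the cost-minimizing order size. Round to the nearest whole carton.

1,115 cartons

Q* = √(2·D·S / H) = √(2·62,160·334 / 33.4) = √1,243,200.0 ≈ 1,114.99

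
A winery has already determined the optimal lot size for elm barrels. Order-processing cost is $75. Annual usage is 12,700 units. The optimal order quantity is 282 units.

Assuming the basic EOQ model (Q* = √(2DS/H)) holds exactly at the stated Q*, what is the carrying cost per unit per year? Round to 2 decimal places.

$23.96

Since Q* = (2DS/H)^½, squaring gives Q*²·H = 2DS.
H = 2DS / Q² = 2 × 12,700 × 75 / 282² = 23.9550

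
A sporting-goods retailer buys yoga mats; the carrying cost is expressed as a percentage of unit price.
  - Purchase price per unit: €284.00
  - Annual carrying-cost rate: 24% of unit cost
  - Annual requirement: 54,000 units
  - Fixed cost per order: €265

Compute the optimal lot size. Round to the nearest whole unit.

648 units

Holding cost per unit per year: H = 24% × €284 = €68.1600
EOQ = √(2DS/H) = √(2 × 54,000 × 265 / 68.16)
    = √(419,894.37) ≈ 647.99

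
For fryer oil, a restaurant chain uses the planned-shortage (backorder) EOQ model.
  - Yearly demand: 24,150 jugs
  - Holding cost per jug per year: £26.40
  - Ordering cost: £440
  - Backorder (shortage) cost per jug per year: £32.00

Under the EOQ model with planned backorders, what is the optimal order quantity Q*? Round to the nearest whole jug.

1,212 jugs

Q* = √(2DS/H) · √((H + b)/b)
   = √(2 × 24,150 × 440 / 26.4) · √((26.4 + 32) / 32)
   = 897.218 × 1.3509 ≈ 1,212.07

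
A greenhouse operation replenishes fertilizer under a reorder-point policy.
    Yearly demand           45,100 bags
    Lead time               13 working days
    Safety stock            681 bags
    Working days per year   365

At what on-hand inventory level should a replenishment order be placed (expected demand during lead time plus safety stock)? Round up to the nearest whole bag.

2,288 bags

Daily demand d = 45,100 / 365 = 123.562 bags/day
Demand during lead time = 123.562 × 13 = 1,606.30
Reorder point = 1,606.30 + 681 = 2,287.30 → round up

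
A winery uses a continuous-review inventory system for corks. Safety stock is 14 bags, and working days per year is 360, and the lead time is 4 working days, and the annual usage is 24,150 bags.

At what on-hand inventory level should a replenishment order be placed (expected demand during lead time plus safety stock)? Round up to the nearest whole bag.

Daily demand d = 24,150 / 360 = 67.083 bags/day
Demand during lead time = 67.083 × 4 = 268.33
Reorder point = 268.33 + 14 = 282.33 → round up

283 bags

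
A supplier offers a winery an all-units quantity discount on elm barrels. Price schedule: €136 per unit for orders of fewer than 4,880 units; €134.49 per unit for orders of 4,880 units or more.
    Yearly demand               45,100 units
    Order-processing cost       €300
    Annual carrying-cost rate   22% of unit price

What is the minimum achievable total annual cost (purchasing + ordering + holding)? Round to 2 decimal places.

H₁ = 22%×€136 = €29.9200;  H₂ = 22%×€134.49 = €29.5878
EOQ₁ = √(2×45,100×300/29.9200) = 951.01  (< 4,880, feasible at tier 1)
EOQ₂ = √(2×45,100×300/29.5878) = 956.33  (< 4,880 → use Q = 4,880 at tier-2 price)
TC(tier 1 (EOQ₁), Q≈951.0) = €6,162,054.09
TC(tier 2, Q≈4,880.0) = €6,140,465.77
Minimum at tier 2: €6,140,465.77

€6,140,465.77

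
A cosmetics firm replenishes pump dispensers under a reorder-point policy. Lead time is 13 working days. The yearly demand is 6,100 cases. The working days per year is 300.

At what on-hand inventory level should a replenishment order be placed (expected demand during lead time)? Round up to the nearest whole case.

Daily demand d = 6,100 / 300 = 20.333 cases/day
Demand during lead time = 20.333 × 13 = 264.33
Reorder point = 264.33 → round up

265 cases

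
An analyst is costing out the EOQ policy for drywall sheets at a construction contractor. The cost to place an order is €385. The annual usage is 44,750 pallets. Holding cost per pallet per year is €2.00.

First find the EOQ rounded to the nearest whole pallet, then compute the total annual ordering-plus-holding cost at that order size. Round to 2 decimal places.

Q* = √(2·D·S / H) = √(2·44,750·385 / 2) = √17,228,750.0 ≈ 4,150.75 → Q = 4,151 pallets
Annual ordering cost = (D/Q)·S = (44,750/4,151) × 385 = €4,150.51
Annual holding cost  = (Q/2)·H = (4,151/2) × 2 = €4,151.00
Total = €4,150.51 + €4,151.00 = €8,301.51

€8,301.51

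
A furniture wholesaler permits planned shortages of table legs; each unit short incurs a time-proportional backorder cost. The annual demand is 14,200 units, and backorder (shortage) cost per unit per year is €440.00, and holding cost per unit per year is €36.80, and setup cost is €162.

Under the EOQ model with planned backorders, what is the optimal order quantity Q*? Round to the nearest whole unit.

Basic EOQ = √(2·14,200·162/36.8) = 353.584
Backorder adjustment √((H+b)/b) = √((36.8+440)/440) = 1.0410
Q* = 353.584 × 1.0410 ≈ 368.07

368 units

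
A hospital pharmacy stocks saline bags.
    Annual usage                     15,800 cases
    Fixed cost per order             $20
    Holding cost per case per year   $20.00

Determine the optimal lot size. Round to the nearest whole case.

Q* = √(2·D·S / H) = √(2·15,800·20 / 20) = √31,600.0 ≈ 177.76

178 cases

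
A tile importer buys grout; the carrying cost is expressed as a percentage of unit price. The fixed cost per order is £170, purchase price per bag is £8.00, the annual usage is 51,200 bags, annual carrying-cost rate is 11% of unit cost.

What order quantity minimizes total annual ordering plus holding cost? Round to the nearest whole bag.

Carrying cost H = £8 × 11% = £0.8800/bag/yr
EOQ = √(2DS/H) = √(2 × 51,200 × 170 / 0.88)
    = √(19,781,818.18) ≈ 4,447.68

4,448 bags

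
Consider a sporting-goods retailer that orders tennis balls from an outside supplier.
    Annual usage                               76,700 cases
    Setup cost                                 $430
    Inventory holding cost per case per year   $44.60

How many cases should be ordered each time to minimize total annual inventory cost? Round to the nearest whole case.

2DS/H = 2·76,700·430/44.6 = 1,478,968.61
EOQ = √1,478,968.61 ≈ 1,216.13

1,216 cases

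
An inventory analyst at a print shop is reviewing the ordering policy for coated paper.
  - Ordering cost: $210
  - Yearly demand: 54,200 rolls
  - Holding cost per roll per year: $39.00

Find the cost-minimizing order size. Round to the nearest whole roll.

764 rolls

EOQ = √(2DS/H) = √(2 × 54,200 × 210 / 39)
    = √(583,692.31) ≈ 764.00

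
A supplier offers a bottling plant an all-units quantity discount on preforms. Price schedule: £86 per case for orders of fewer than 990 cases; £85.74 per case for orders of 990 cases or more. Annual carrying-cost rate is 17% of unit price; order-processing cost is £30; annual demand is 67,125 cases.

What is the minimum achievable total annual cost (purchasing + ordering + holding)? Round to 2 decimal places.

£5,764,546.61

H₁ = 17%×£86 = £14.6200;  H₂ = 17%×£85.74 = £14.5758
EOQ₁ = √(2×67,125×30/14.6200) = 524.86  (< 990, feasible at tier 1)
EOQ₂ = √(2×67,125×30/14.5758) = 525.66  (< 990 → use Q = 990 at tier-2 price)
TC(tier 1 (EOQ₁), Q≈524.9) = £5,780,423.46
TC(tier 2, Q≈990.0) = £5,764,546.61
Minimum at tier 2: £5,764,546.61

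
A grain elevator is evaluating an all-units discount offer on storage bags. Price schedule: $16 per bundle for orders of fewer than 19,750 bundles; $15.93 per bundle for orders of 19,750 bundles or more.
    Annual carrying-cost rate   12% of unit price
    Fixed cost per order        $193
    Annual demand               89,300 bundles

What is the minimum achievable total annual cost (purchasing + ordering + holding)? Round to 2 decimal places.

$1,436,935.23

H₁ = 12%×$16 = $1.9200;  H₂ = 12%×$15.93 = $1.9116
EOQ₁ = √(2×89,300×193/1.9200) = 4,237.10  (< 19,750, feasible at tier 1)
EOQ₂ = √(2×89,300×193/1.9116) = 4,246.40  (< 19,750 → use Q = 19,750 at tier-2 price)
TC(tier 1 (EOQ₁), Q≈4,237.1) = $1,436,935.23
TC(tier 2, Q≈19,750.0) = $1,442,298.70
Minimum at tier 1 (EOQ₁): $1,436,935.23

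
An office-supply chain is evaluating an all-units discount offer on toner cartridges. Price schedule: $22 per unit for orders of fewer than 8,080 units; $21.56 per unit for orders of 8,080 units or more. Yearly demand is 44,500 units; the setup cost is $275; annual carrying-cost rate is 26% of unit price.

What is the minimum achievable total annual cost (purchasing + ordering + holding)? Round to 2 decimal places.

H₁ = 26%×$22 = $5.7200;  H₂ = 26%×$21.56 = $5.6056
EOQ₁ = √(2×44,500×275/5.7200) = 2,068.54  (< 8,080, feasible at tier 1)
EOQ₂ = √(2×44,500×275/5.6056) = 2,089.54  (< 8,080 → use Q = 8,080 at tier-2 price)
TC(tier 1 (EOQ₁), Q≈2,068.5) = $990,832.03
TC(tier 2, Q≈8,080.0) = $983,581.17
Minimum at tier 2: $983,581.17

$983,581.17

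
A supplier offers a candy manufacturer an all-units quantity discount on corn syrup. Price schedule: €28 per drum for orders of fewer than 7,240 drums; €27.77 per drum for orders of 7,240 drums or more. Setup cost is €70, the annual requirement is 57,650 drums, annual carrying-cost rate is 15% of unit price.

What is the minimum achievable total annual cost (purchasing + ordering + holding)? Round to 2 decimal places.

€1,616,577.00

H₁ = 15%×€28 = €4.2000;  H₂ = 15%×€27.77 = €4.1655
EOQ₁ = √(2×57,650×70/4.2000) = 1,386.24  (< 7,240, feasible at tier 1)
EOQ₂ = √(2×57,650×70/4.1655) = 1,391.97  (< 7,240 → use Q = 7,240 at tier-2 price)
TC(tier 1 (EOQ₁), Q≈1,386.2) = €1,620,022.22
TC(tier 2, Q≈7,240.0) = €1,616,577.00
Minimum at tier 2: €1,616,577.00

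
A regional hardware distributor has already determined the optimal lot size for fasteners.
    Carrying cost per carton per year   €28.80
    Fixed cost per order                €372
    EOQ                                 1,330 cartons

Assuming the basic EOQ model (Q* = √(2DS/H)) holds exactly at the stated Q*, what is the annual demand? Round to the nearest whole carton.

From Q* = √(2DS/H) ⇒ Q*² = 2DS/H.
D = Q²H / (2S) = 1,330² × 28.8 / (2 × 372) = 68,473.55

68,474 cartons per year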